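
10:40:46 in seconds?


38446 seconds

Hours: 10 × 3600 = 36000
Minutes: 40 × 60 = 2400
Seconds: 46
Total = 36000 + 2400 + 46 = 38446


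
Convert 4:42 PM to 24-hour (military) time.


16:42

Input: 4:42 PM
PM: 4 + 12 = 16


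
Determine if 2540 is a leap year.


Yes

Rules: divisible by 4 AND (not by 100 OR by 400)
2540 ÷ 4 = 635 exactly → divisible by 4
2540 ÷ 100 = 25 remainder 40 → not divisible by 100
Divisible by 4 but not by 100 → leap year


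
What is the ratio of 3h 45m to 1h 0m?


15:4 (3.75)

Duration 1: 225 minutes
Duration 2: 60 minutes
Ratio = 225:60
GCD = 15
Simplified = 15:4
As a decimal: 15/4 = 3.75


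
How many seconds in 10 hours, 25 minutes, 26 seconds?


37526 seconds

Hours: 10 × 3600 = 36000
Minutes: 25 × 60 = 1500
Seconds: 26
Total = 36000 + 1500 + 26 = 37526


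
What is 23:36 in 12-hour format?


11:36 PM

Hour: 23
23 - 12 = 11 → PM


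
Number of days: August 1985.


31 days

Month: August (month 8)
August has 31 days


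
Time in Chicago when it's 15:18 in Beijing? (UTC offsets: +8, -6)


01:18

Time difference = UTC-6 - UTC+8 = -14 hours
New hour = (15 -14) mod 24
= 1 mod 24 = 1
Minutes unchanged → 01:18


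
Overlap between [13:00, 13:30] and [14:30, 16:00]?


0 minutes

Meeting A: 780-810 (in minutes from midnight)
Meeting B: 870-960
Overlap start = max(780, 870) = 870
Overlap end = min(810, 960) = 810
Overlap = max(0, 810 - 870) = 0 min


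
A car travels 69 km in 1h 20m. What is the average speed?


51.8 km/h

Distance: 69 km
Time: 1h 20m = 80 min = 80/60 = 4/3 hours
Speed = 69 ÷ (4/3) = 69 × 3 / 4 = 207/4 ≈ 51.8 km/h


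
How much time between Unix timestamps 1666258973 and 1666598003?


Difference = 1666598003 - 1666258973 = 339030 seconds
In hours: 339030 / 3600 ≈ 94.2
In days: 339030 / 86400 ≈ 3.92

339030 seconds (94.2 hours / 3.92 days)


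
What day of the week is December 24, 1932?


Saturday

Zeller's congruence:
q=24, m=12, k=32, j=19
h = (24 + ⌊13×13/5⌋ + 32 + ⌊32/4⌋ + ⌊19/4⌋ - 2×19) mod 7
= (24 + 33 + 32 + 8 + 4 - 38) mod 7
= 63 mod 7 = 0
h=0 → Saturday


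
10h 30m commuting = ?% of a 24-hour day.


43.8%

Time: 630 minutes
Day: 1440 minutes
Percentage = (630/1440) × 100 ≈ 43.8%


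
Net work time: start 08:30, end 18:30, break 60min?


9h 0m (540 minutes)

Total time = (18×60+30) - (8×60+30)
= 1110 - 510 = 600 min
Minus break: 600 - 60 = 540 min
= 9h 0m


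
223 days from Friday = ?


Thursday

Start: Friday (index 4)
(4 + 223) mod 7
= 227 mod 7
= 3
Index 3 → Thursday


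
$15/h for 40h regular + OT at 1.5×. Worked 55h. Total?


Regular: 40h × $15 = $600.00
Overtime: 55 - 40 = 15h
OT pay: 15h × $15 × 1.5 = $337.50
Total = $600.00 + $337.50 = $937.50

$937.50


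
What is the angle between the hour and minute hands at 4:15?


Hour hand = 4×30 + 15×0.5 = 127.5°
Minute hand = 15×6 = 90°
Difference = |127.5 - 90| = 37.5°

37.5°


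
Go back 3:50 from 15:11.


11:21

Start: 911 minutes from midnight
Subtract: 230 minutes
Remaining: 911 - 230 = 681
Hours: 11, Minutes: 21


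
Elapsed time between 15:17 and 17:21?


2h 4m

End time in minutes: 17×60 + 21 = 1041
Start time in minutes: 15×60 + 17 = 917
Difference = 1041 - 917 = 124 minutes
= 2 hours 4 minutes


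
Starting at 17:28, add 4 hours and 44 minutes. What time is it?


Start: 1048 minutes from midnight
Add: 284 minutes
Total: 1332 minutes
Hours: 1332 ÷ 60 = 22 remainder 12

22:12


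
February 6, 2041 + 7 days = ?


February 13, 2041

Start: February 6, 2041
Add 7 days
February 6 + 7 = February 13, 2041


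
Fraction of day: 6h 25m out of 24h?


0.2674 (26.74%)

Total minutes: 6×60 + 25 = 385
Day = 24×60 = 1440 minutes
Fraction = 385/1440 ≈ 0.2674
As a percentage: 385/1440 × 100 ≈ 26.74%


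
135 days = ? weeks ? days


Weeks: 135 ÷ 7 = 19 remainder 2

19 weeks 2 days


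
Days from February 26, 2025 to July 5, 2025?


129 days

From February 26, 2025 to July 5, 2025
Rest of February 2025: 28 - 26 = 2
Full months: March 31, April 30, May 31, June 30
Days into July 2025: 5
Total = 2 + 31 + 30 + 31 + 30 + 5 = 129 days


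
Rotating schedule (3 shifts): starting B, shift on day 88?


Shift B

Shifts: A, B, C
Start: B (index 1)
Day 88: (1 + 88 - 1) mod 3
= 88 mod 3
= 1
Index 1 → shift B


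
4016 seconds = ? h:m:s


1h 6m 56s

Hours: 4016 ÷ 3600 = 1 remainder 416
Minutes: 416 ÷ 60 = 6 remainder 56
Seconds: 56


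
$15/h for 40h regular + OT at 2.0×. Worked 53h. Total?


$990.00

Regular: 40h × $15 = $600.00
Overtime: 53 - 40 = 13h
OT pay: 13h × $15 × 2.0 = $390.00
Total = $600.00 + $390.00 = $990.00


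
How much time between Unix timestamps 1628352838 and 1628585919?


233081 seconds (64.7 hours / 2.70 days)

Difference = 1628585919 - 1628352838 = 233081 seconds
In hours: 233081 / 3600 ≈ 64.7
In days: 233081 / 86400 ≈ 2.70


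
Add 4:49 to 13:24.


18:13

Start: 804 minutes from midnight
Add: 289 minutes
Total: 1093 minutes
Hours: 1093 ÷ 60 = 18 remainder 13


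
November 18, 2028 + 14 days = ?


Start: November 18, 2028
Add 14 days
November 18 → December 1: 30 - 18 + 1 = 13 days (14 - 13 = 1 left)
December 1 + 1 = December 2, 2028

December 2, 2028


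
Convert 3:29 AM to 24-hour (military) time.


03:29

Input: 3:29 AM
AM hour stays: 3


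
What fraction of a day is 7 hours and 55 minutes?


Total minutes: 7×60 + 55 = 475
Day = 24×60 = 1440 minutes
Fraction = 475/1440 ≈ 0.3299
As a percentage: 475/1440 × 100 ≈ 32.99%

0.3299 (32.99%)


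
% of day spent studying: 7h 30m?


31.3%

Time: 450 minutes
Day: 1440 minutes
Percentage = (450/1440) × 100 ≈ 31.3%


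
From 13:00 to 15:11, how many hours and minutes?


2h 11m

End time in minutes: 15×60 + 11 = 911
Start time in minutes: 13×60 + 0 = 780
Difference = 911 - 780 = 131 minutes
= 2 hours 11 minutes


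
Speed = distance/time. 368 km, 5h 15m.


70.1 km/h

Distance: 368 km
Time: 5h 15m = 315 min = 315/60 = 21/4 hours
Speed = 368 ÷ (21/4) = 368 × 4 / 21 = 1472/21 ≈ 70.1 km/h


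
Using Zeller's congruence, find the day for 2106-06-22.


Tuesday

Zeller's congruence:
q=22, m=6, k=6, j=21
h = (22 + ⌊13×7/5⌋ + 6 + ⌊6/4⌋ + ⌊21/4⌋ - 2×21) mod 7
= (22 + 18 + 6 + 1 + 5 - 42) mod 7
= 10 mod 7 = 3
h=3 → Tuesday


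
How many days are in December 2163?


Month: December (month 12)
December has 31 days

31 days


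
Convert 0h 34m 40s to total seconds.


Hours: 0 × 3600 = 0
Minutes: 34 × 60 = 2040
Seconds: 40
Total = 0 + 2040 + 40 = 2080

2080 seconds


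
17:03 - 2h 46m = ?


Start: 1023 minutes from midnight
Subtract: 166 minutes
Remaining: 1023 - 166 = 857
Hours: 14, Minutes: 17

14:17


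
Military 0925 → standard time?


9:25 AM

Hour: 9
9 < 12 → AM


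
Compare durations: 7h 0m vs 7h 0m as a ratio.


1:1 (1.00)

Duration 1: 420 minutes
Duration 2: 420 minutes
Ratio = 420:420
GCD = 420
Simplified = 1:1
As a decimal: 1/1 = 1.00


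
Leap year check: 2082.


No

Rules: divisible by 4 AND (not by 100 OR by 400)
2082 ÷ 4 = 520 remainder 2 → not divisible by 4
Not divisible by 4 → not a leap year


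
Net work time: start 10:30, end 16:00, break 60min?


Total time = (16×60+0) - (10×60+30)
= 960 - 630 = 330 min
Minus break: 330 - 60 = 270 min
= 4h 30m

4h 30m (270 minutes)


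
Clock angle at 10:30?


135.0°

Hour hand = 10×30 + 30×0.5 = 315.0°
Minute hand = 30×6 = 180°
Difference = |315.0 - 180| = 135.0°


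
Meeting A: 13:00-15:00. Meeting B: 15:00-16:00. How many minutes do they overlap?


0 minutes

Meeting A: 780-900 (in minutes from midnight)
Meeting B: 900-960
Overlap start = max(780, 900) = 900
Overlap end = min(900, 960) = 900
Overlap = max(0, 900 - 900) = 0 min


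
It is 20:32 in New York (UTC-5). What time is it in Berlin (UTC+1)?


Time difference = UTC+1 - UTC-5 = +6 hours
New hour = (20 + 6) mod 24
= 26 mod 24 = 2
Minutes unchanged → 02:32; 26 ≥ 24 → next day

02:32 (next day)


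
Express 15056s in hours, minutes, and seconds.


4h 10m 56s

Hours: 15056 ÷ 3600 = 4 remainder 656
Minutes: 656 ÷ 60 = 10 remainder 56
Seconds: 56


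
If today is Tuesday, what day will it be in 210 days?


Start: Tuesday (index 1)
(1 + 210) mod 7
= 211 mod 7
= 1
Index 1 → Tuesday

Tuesday


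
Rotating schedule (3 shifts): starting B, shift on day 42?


Shifts: A, B, C
Start: B (index 1)
Day 42: (1 + 42 - 1) mod 3
= 42 mod 3
= 0
Index 0 → shift A

Shift A


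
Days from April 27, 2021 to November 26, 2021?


From April 27, 2021 to November 26, 2021
Rest of April 2021: 30 - 27 = 3
Full months: May 31, June 30, July 31, August 31, September 30, October 31
Days into November 2021: 26
Total = 3 + 31 + 30 + 31 + 31 + 30 + 31 + 26 = 213 days

213 days


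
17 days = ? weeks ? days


Weeks: 17 ÷ 7 = 2 remainder 3

2 weeks 3 days


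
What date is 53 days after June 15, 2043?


August 7, 2043

Start: June 15, 2043
Add 53 days
June 15 → July 1: 30 - 15 + 1 = 16 days (53 - 16 = 37 left)
July 1 → August 1: 31 - 1 + 1 = 31 days (37 - 31 = 6 left)
August 1 + 6 = August 7, 2043


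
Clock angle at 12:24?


Hour hand (12 ≡ 0 on the dial): 0×30 + 24×0.5 = 12.0°
Minute hand = 24×6 = 144°
Difference = |12.0 - 144| = 132.0°

132.0°


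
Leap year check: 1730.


No

Rules: divisible by 4 AND (not by 100 OR by 400)
1730 ÷ 4 = 432 remainder 2 → not divisible by 4
Not divisible by 4 → not a leap year


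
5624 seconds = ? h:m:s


Hours: 5624 ÷ 3600 = 1 remainder 2024
Minutes: 2024 ÷ 60 = 33 remainder 44
Seconds: 44

1h 33m 44s


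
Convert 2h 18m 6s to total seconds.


8286 seconds

Hours: 2 × 3600 = 7200
Minutes: 18 × 60 = 1080
Seconds: 6
Total = 7200 + 1080 + 6 = 8286


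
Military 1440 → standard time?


Hour: 14
14 - 12 = 2 → PM

2:40 PM


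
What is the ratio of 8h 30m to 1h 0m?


Duration 1: 510 minutes
Duration 2: 60 minutes
Ratio = 510:60
GCD = 30
Simplified = 17:2
As a decimal: 17/2 = 8.50

17:2 (8.50)


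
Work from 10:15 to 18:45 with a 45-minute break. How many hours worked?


Total time = (18×60+45) - (10×60+15)
= 1125 - 615 = 510 min
Minus break: 510 - 45 = 465 min
= 7h 45m

7h 45m (465 minutes)


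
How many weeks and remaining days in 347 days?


49 weeks 4 days

Weeks: 347 ÷ 7 = 49 remainder 4


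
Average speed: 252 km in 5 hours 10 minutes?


48.8 km/h

Distance: 252 km
Time: 5h 10m = 310 min = 310/60 = 31/6 hours
Speed = 252 ÷ (31/6) = 252 × 6 / 31 = 1512/31 ≈ 48.8 km/h


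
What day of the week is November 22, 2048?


Sunday

Zeller's congruence:
q=22, m=11, k=48, j=20
h = (22 + ⌊13×12/5⌋ + 48 + ⌊48/4⌋ + ⌊20/4⌋ - 2×20) mod 7
= (22 + 31 + 48 + 12 + 5 - 40) mod 7
= 78 mod 7 = 1
h=1 → Sunday


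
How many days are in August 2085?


Month: August (month 8)
August has 31 days

31 days


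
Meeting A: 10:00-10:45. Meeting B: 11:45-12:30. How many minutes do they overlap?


0 minutes

Meeting A: 600-645 (in minutes from midnight)
Meeting B: 705-750
Overlap start = max(600, 705) = 705
Overlap end = min(645, 750) = 645
Overlap = max(0, 645 - 705) = 0 min


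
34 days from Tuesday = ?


Monday

Start: Tuesday (index 1)
(1 + 34) mod 7
= 35 mod 7
= 0
Index 0 → Monday


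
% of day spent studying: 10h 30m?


43.8%

Time: 630 minutes
Day: 1440 minutes
Percentage = (630/1440) × 100 ≈ 43.8%


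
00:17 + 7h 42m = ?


07:59

Start: 17 minutes from midnight
Add: 462 minutes
Total: 479 minutes
Hours: 479 ÷ 60 = 7 remainder 59


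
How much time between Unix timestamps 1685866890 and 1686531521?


Difference = 1686531521 - 1685866890 = 664631 seconds
In hours: 664631 / 3600 ≈ 184.6
In days: 664631 / 86400 ≈ 7.69

664631 seconds (184.6 hours / 7.69 days)


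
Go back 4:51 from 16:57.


12:06

Start: 1017 minutes from midnight
Subtract: 291 minutes
Remaining: 1017 - 291 = 726
Hours: 12, Minutes: 6


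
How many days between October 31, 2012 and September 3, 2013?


307 days

From October 31, 2012 to September 3, 2013
Rest of October 2012: 31 - 31 = 0
Full months: November 30, December 31, January 31, February 2013 28, March 31, April 30, May 31, June 30, July 31, August 31
Days into September 2013: 3
Total = 0 + 30 + 31 + 31 + 28 + 31 + 30 + 31 + 30 + 31 + 31 + 3 = 307 days


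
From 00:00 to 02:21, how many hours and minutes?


End time in minutes: 2×60 + 21 = 141
Start time in minutes: 0×60 + 0 = 0
Difference = 141 - 0 = 141 minutes
= 2 hours 21 minutes

2h 21m


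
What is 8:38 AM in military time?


Input: 8:38 AM
AM hour stays: 8

08:38


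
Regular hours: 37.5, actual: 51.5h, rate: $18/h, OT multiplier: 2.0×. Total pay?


$1179.00

Regular: 37.5h × $18 = $675.00
Overtime: 51.5 - 37.5 = 14.0h
OT pay: 14.0h × $18 × 2.0 = $504.00
Total = $675.00 + $504.00 = $1179.00


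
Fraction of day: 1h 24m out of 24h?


Total minutes: 1×60 + 24 = 84
Day = 24×60 = 1440 minutes
Fraction = 84/1440 ≈ 0.0583
As a percentage: 84/1440 × 100 ≈ 5.83%

0.0583 (5.83%)


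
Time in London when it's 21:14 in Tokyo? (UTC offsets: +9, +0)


12:14

Time difference = UTC+0 - UTC+9 = -9 hours
New hour = (21 -9) mod 24
= 12 mod 24 = 12
Minutes unchanged → 12:14


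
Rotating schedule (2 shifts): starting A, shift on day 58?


Shifts: A, B
Start: A (index 0)
Day 58: (0 + 58 - 1) mod 2
= 57 mod 2
= 1
Index 1 → shift B

Shift B


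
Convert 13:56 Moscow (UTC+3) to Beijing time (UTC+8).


18:56

Time difference = UTC+8 - UTC+3 = +5 hours
New hour = (13 + 5) mod 24
= 18 mod 24 = 18
Minutes unchanged → 18:56


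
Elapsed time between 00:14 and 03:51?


End time in minutes: 3×60 + 51 = 231
Start time in minutes: 0×60 + 14 = 14
Difference = 231 - 14 = 217 minutes
= 3 hours 37 minutes

3h 37m


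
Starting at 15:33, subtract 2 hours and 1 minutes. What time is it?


Start: 933 minutes from midnight
Subtract: 121 minutes
Remaining: 933 - 121 = 812
Hours: 13, Minutes: 32

13:32


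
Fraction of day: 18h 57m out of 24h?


Total minutes: 18×60 + 57 = 1137
Day = 24×60 = 1440 minutes
Fraction = 1137/1440 ≈ 0.7896
As a percentage: 1137/1440 × 100 ≈ 78.96%

0.7896 (78.96%)


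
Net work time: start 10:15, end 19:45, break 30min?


9h 0m (540 minutes)

Total time = (19×60+45) - (10×60+15)
= 1185 - 615 = 570 min
Minus break: 570 - 30 = 540 min
= 9h 0m


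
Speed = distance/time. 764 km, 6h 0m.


127.3 km/h

Distance: 764 km
Time: 6 hours
Speed = 764 / 6 ≈ 127.3 km/h


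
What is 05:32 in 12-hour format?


Hour: 5
5 < 12 → AM

5:32 AM


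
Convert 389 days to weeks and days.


55 weeks 4 days

Weeks: 389 ÷ 7 = 55 remainder 4


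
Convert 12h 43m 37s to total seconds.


Hours: 12 × 3600 = 43200
Minutes: 43 × 60 = 2580
Seconds: 37
Total = 43200 + 2580 + 37 = 45817

45817 seconds


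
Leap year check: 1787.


No

Rules: divisible by 4 AND (not by 100 OR by 400)
1787 ÷ 4 = 446 remainder 3 → not divisible by 4
Not divisible by 4 → not a leap year


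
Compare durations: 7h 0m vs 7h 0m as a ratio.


Duration 1: 420 minutes
Duration 2: 420 minutes
Ratio = 420:420
GCD = 420
Simplified = 1:1
As a decimal: 1/1 = 1.00

1:1 (1.00)


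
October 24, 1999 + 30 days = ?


November 23, 1999

Start: October 24, 1999
Add 30 days
October 24 → November 1: 31 - 24 + 1 = 8 days (30 - 8 = 22 left)
November 1 + 22 = November 23, 1999


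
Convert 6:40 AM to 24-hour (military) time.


06:40

Input: 6:40 AM
AM hour stays: 6


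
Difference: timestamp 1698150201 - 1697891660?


258541 seconds (71.8 hours / 2.99 days)

Difference = 1698150201 - 1697891660 = 258541 seconds
In hours: 258541 / 3600 ≈ 71.8
In days: 258541 / 86400 ≈ 2.99


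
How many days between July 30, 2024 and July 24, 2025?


From July 30, 2024 to July 24, 2025
Rest of July 2024: 31 - 30 = 1
Full months: August 31, September 30, October 31, November 30, December 31, January 31, February 2025 28, March 31, April 30, May 31, June 30
Days into July 2025: 24
Total = 1 + 31 + 30 + 31 + 30 + 31 + 31 + 28 + 31 + 30 + 31 + 30 + 24 = 359 days

359 days


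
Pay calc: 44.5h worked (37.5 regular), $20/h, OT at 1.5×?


$960.00

Regular: 37.5h × $20 = $750.00
Overtime: 44.5 - 37.5 = 7.0h
OT pay: 7.0h × $20 × 1.5 = $210.00
Total = $750.00 + $210.00 = $960.00


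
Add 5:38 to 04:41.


Start: 281 minutes from midnight
Add: 338 minutes
Total: 619 minutes
Hours: 619 ÷ 60 = 10 remainder 19

10:19


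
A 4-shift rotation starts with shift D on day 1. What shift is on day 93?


Shift D

Shifts: A, B, C, D
Start: D (index 3)
Day 93: (3 + 93 - 1) mod 4
= 95 mod 4
= 3
Index 3 → shift D


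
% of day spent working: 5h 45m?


24.0%

Time: 345 minutes
Day: 1440 minutes
Percentage = (345/1440) × 100 ≈ 24.0%


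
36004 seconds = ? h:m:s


Hours: 36004 ÷ 3600 = 10 remainder 4
Minutes: 4 ÷ 60 = 0 remainder 4
Seconds: 4

10h 0m 4s


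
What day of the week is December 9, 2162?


Zeller's congruence:
q=9, m=12, k=62, j=21
h = (9 + ⌊13×13/5⌋ + 62 + ⌊62/4⌋ + ⌊21/4⌋ - 2×21) mod 7
= (9 + 33 + 62 + 15 + 5 - 42) mod 7
= 82 mod 7 = 5
h=5 → Thursday

Thursday


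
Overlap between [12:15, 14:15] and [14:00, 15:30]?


Meeting A: 735-855 (in minutes from midnight)
Meeting B: 840-930
Overlap start = max(735, 840) = 840
Overlap end = min(855, 930) = 855
Overlap = max(0, 855 - 840) = 15 min

15 minutes


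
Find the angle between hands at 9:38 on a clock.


Hour hand = 9×30 + 38×0.5 = 289.0°
Minute hand = 38×6 = 228°
Difference = |289.0 - 228| = 61.0°

61.0°


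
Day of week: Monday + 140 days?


Start: Monday (index 0)
(0 + 140) mod 7
= 140 mod 7
= 0
Index 0 → Monday

Monday


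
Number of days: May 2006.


Month: May (month 5)
May has 31 days

31 days


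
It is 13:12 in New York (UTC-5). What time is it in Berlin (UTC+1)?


19:12

Time difference = UTC+1 - UTC-5 = +6 hours
New hour = (13 + 6) mod 24
= 19 mod 24 = 19
Minutes unchanged → 19:12


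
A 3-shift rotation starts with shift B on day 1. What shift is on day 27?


Shifts: A, B, C
Start: B (index 1)
Day 27: (1 + 27 - 1) mod 3
= 27 mod 3
= 0
Index 0 → shift A

Shift A


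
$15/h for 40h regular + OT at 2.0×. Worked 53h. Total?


$990.00

Regular: 40h × $15 = $600.00
Overtime: 53 - 40 = 13h
OT pay: 13h × $15 × 2.0 = $390.00
Total = $600.00 + $390.00 = $990.00


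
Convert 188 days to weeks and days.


Weeks: 188 ÷ 7 = 26 remainder 6

26 weeks 6 days


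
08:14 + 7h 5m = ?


15:19

Start: 494 minutes from midnight
Add: 425 minutes
Total: 919 minutes
Hours: 919 ÷ 60 = 15 remainder 19


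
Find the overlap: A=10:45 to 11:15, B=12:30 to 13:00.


0 minutes

Meeting A: 645-675 (in minutes from midnight)
Meeting B: 750-780
Overlap start = max(645, 750) = 750
Overlap end = min(675, 780) = 675
Overlap = max(0, 675 - 750) = 0 min


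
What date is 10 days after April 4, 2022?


April 14, 2022

Start: April 4, 2022
Add 10 days
April 4 + 10 = April 14, 2022


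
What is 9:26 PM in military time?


21:26

Input: 9:26 PM
PM: 9 + 12 = 21


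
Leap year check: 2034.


Rules: divisible by 4 AND (not by 100 OR by 400)
2034 ÷ 4 = 508 remainder 2 → not divisible by 4
Not divisible by 4 → not a leap year

No


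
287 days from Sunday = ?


Sunday

Start: Sunday (index 6)
(6 + 287) mod 7
= 293 mod 7
= 6
Index 6 → Sunday


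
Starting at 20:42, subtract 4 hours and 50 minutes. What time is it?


15:52

Start: 1242 minutes from midnight
Subtract: 290 minutes
Remaining: 1242 - 290 = 952
Hours: 15, Minutes: 52


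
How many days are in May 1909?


Month: May (month 5)
May has 31 days

31 days


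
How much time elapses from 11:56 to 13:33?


1h 37m

End time in minutes: 13×60 + 33 = 813
Start time in minutes: 11×60 + 56 = 716
Difference = 813 - 716 = 97 minutes
= 1 hours 37 minutes


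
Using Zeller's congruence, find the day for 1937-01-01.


Friday

Zeller's congruence:
q=1, m=13, k=36, j=19
h = (1 + ⌊13×14/5⌋ + 36 + ⌊36/4⌋ + ⌊19/4⌋ - 2×19) mod 7
= (1 + 36 + 36 + 9 + 4 - 38) mod 7
= 48 mod 7 = 6
h=6 → Friday


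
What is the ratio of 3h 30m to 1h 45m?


2:1 (2.00)

Duration 1: 210 minutes
Duration 2: 105 minutes
Ratio = 210:105
GCD = 105
Simplified = 2:1
As a decimal: 2/1 = 2.00


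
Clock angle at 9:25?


Hour hand = 9×30 + 25×0.5 = 282.5°
Minute hand = 25×6 = 150°
Difference = |282.5 - 150| = 132.5°

132.5°


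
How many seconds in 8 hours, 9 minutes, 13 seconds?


Hours: 8 × 3600 = 28800
Minutes: 9 × 60 = 540
Seconds: 13
Total = 28800 + 540 + 13 = 29353

29353 seconds


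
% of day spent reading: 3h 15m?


13.5%

Time: 195 minutes
Day: 1440 minutes
Percentage = (195/1440) × 100 ≈ 13.5%


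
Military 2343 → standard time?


11:43 PM

Hour: 23
23 - 12 = 11 → PM


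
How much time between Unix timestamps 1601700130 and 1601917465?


Difference = 1601917465 - 1601700130 = 217335 seconds
In hours: 217335 / 3600 ≈ 60.4
In days: 217335 / 86400 ≈ 2.52

217335 seconds (60.4 hours / 2.52 days)


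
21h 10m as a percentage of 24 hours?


0.8819 (88.19%)

Total minutes: 21×60 + 10 = 1270
Day = 24×60 = 1440 minutes
Fraction = 1270/1440 ≈ 0.8819
As a percentage: 1270/1440 × 100 ≈ 88.19%


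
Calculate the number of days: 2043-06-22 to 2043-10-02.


From June 22, 2043 to October 2, 2043
Rest of June 2043: 30 - 22 = 8
Full months: July 31, August 31, September 30
Days into October 2043: 2
Total = 8 + 31 + 31 + 30 + 2 = 102 days

102 days


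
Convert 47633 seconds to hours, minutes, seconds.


Hours: 47633 ÷ 3600 = 13 remainder 833
Minutes: 833 ÷ 60 = 13 remainder 53
Seconds: 53

13h 13m 53s


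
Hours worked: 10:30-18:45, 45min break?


Total time = (18×60+45) - (10×60+30)
= 1125 - 630 = 495 min
Minus break: 495 - 45 = 450 min
= 7h 30m

7h 30m (450 minutes)


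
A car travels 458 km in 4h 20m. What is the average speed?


105.7 km/h

Distance: 458 km
Time: 4h 20m = 260 min = 260/60 = 13/3 hours
Speed = 458 ÷ (13/3) = 458 × 3 / 13 = 1374/13 ≈ 105.7 km/h


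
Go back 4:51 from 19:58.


15:07

Start: 1198 minutes from midnight
Subtract: 291 minutes
Remaining: 1198 - 291 = 907
Hours: 15, Minutes: 7


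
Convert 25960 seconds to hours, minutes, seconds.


Hours: 25960 ÷ 3600 = 7 remainder 760
Minutes: 760 ÷ 60 = 12 remainder 40
Seconds: 40

7h 12m 40s


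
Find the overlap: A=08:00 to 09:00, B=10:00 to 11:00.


Meeting A: 480-540 (in minutes from midnight)
Meeting B: 600-660
Overlap start = max(480, 600) = 600
Overlap end = min(540, 660) = 540
Overlap = max(0, 540 - 600) = 0 min

0 minutes


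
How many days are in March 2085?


Month: March (month 3)
March has 31 days

31 days


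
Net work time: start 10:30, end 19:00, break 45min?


7h 45m (465 minutes)

Total time = (19×60+0) - (10×60+30)
= 1140 - 630 = 510 min
Minus break: 510 - 45 = 465 min
= 7h 45m


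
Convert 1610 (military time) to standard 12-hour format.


Hour: 16
16 - 12 = 4 → PM

4:10 PM


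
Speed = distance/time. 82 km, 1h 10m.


70.3 km/h

Distance: 82 km
Time: 1h 10m = 70 min = 70/60 = 7/6 hours
Speed = 82 ÷ (7/6) = 82 × 6 / 7 = 492/7 ≈ 70.3 km/h


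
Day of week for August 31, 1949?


Zeller's congruence:
q=31, m=8, k=49, j=19
h = (31 + ⌊13×9/5⌋ + 49 + ⌊49/4⌋ + ⌊19/4⌋ - 2×19) mod 7
= (31 + 23 + 49 + 12 + 4 - 38) mod 7
= 81 mod 7 = 4
h=4 → Wednesday

Wednesday


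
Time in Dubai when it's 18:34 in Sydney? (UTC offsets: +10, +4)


Time difference = UTC+4 - UTC+10 = -6 hours
New hour = (18 -6) mod 24
= 12 mod 24 = 12
Minutes unchanged → 12:34

12:34


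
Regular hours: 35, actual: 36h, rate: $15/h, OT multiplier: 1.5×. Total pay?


Regular: 35h × $15 = $525.00
Overtime: 36 - 35 = 1h
OT pay: 1h × $15 × 1.5 = $22.50
Total = $525.00 + $22.50 = $547.50

$547.50


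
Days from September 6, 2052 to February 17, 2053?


From September 6, 2052 to February 17, 2053
Rest of September 2052: 30 - 6 = 24
Full months: October 31, November 30, December 31, January 31
Days into February 2053: 17
Total = 24 + 31 + 30 + 31 + 31 + 17 = 164 days

164 days


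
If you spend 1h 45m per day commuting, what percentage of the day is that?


7.3%

Time: 105 minutes
Day: 1440 minutes
Percentage = (105/1440) × 100 ≈ 7.3%


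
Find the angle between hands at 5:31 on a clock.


Hour hand = 5×30 + 31×0.5 = 165.5°
Minute hand = 31×6 = 186°
Difference = |165.5 - 186| = 20.5°

20.5°


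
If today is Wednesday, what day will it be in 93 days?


Friday

Start: Wednesday (index 2)
(2 + 93) mod 7
= 95 mod 7
= 4
Index 4 → Friday


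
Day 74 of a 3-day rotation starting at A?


Shifts: A, B, C
Start: A (index 0)
Day 74: (0 + 74 - 1) mod 3
= 73 mod 3
= 1
Index 1 → shift B

Shift B


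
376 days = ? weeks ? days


53 weeks 5 days

Weeks: 376 ÷ 7 = 53 remainder 5


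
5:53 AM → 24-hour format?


Input: 5:53 AM
AM hour stays: 5

05:53


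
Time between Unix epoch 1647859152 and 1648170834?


311682 seconds (86.6 hours / 3.61 days)

Difference = 1648170834 - 1647859152 = 311682 seconds
In hours: 311682 / 3600 ≈ 86.6
In days: 311682 / 86400 ≈ 3.61


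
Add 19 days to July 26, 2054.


August 14, 2054

Start: July 26, 2054
Add 19 days
July 26 → August 1: 31 - 26 + 1 = 6 days (19 - 6 = 13 left)
August 1 + 13 = August 14, 2054


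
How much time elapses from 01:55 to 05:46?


3h 51m

End time in minutes: 5×60 + 46 = 346
Start time in minutes: 1×60 + 55 = 115
Difference = 346 - 115 = 231 minutes
= 3 hours 51 minutes


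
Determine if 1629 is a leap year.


No

Rules: divisible by 4 AND (not by 100 OR by 400)
1629 ÷ 4 = 407 remainder 1 → not divisible by 4
Not divisible by 4 → not a leap year


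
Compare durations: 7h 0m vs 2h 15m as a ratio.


28:9 (3.11)

Duration 1: 420 minutes
Duration 2: 135 minutes
Ratio = 420:135
GCD = 15
Simplified = 28:9
As a decimal: 28/9 ≈ 3.11


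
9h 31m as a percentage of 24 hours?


0.3965 (39.65%)

Total minutes: 9×60 + 31 = 571
Day = 24×60 = 1440 minutes
Fraction = 571/1440 ≈ 0.3965
As a percentage: 571/1440 × 100 ≈ 39.65%


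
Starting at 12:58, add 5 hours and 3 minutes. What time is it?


18:01

Start: 778 minutes from midnight
Add: 303 minutes
Total: 1081 minutes
Hours: 1081 ÷ 60 = 18 remainder 1


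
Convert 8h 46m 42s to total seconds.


31602 seconds

Hours: 8 × 3600 = 28800
Minutes: 46 × 60 = 2760
Seconds: 42
Total = 28800 + 2760 + 42 = 31602


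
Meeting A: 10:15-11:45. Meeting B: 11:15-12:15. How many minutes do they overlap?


Meeting A: 615-705 (in minutes from midnight)
Meeting B: 675-735
Overlap start = max(615, 675) = 675
Overlap end = min(705, 735) = 705
Overlap = max(0, 705 - 675) = 30 min

30 minutes


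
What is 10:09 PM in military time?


Input: 10:09 PM
PM: 10 + 12 = 22

22:09


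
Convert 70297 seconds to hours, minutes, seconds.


19h 31m 37s

Hours: 70297 ÷ 3600 = 19 remainder 1897
Minutes: 1897 ÷ 60 = 31 remainder 37
Seconds: 37


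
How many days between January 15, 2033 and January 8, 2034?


358 days

From January 15, 2033 to January 8, 2034
Rest of January 2033: 31 - 15 = 16
Full months: February 2033 28, March 31, April 30, May 31, June 30, July 31, August 31, September 30, October 31, November 30, December 31
Days into January 2034: 8
Total = 16 + 28 + 31 + 30 + 31 + 30 + 31 + 31 + 30 + 31 + 30 + 31 + 8 = 358 days


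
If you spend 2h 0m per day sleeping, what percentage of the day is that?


8.3%

Time: 120 minutes
Day: 1440 minutes
Percentage = (120/1440) × 100 ≈ 8.3%


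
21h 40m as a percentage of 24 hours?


0.9028 (90.28%)

Total minutes: 21×60 + 40 = 1300
Day = 24×60 = 1440 minutes
Fraction = 1300/1440 ≈ 0.9028
As a percentage: 1300/1440 × 100 ≈ 90.28%


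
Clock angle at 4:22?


1.0°

Hour hand = 4×30 + 22×0.5 = 131.0°
Minute hand = 22×6 = 132°
Difference = |131.0 - 132| = 1.0°


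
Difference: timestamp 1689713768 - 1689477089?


236679 seconds (65.7 hours / 2.74 days)

Difference = 1689713768 - 1689477089 = 236679 seconds
In hours: 236679 / 3600 ≈ 65.7
In days: 236679 / 86400 ≈ 2.74


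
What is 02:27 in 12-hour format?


2:27 AM

Hour: 2
2 < 12 → AM


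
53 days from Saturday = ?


Start: Saturday (index 5)
(5 + 53) mod 7
= 58 mod 7
= 2
Index 2 → Wednesday

Wednesday


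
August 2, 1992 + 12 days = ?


August 14, 1992

Start: August 2, 1992
Add 12 days
August 2 + 12 = August 14, 1992


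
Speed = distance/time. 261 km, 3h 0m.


87.0 km/h

Distance: 261 km
Time: 3 hours
Speed = 261 / 3 = 87.0 km/h


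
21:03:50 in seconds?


75830 seconds

Hours: 21 × 3600 = 75600
Minutes: 3 × 60 = 180
Seconds: 50
Total = 75600 + 180 + 50 = 75830


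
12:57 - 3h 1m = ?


Start: 777 minutes from midnight
Subtract: 181 minutes
Remaining: 777 - 181 = 596
Hours: 9, Minutes: 56

09:56


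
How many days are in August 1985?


31 days

Month: August (month 8)
August has 31 days


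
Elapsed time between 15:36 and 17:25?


1h 49m

End time in minutes: 17×60 + 25 = 1045
Start time in minutes: 15×60 + 36 = 936
Difference = 1045 - 936 = 109 minutes
= 1 hours 49 minutes


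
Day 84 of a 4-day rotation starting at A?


Shifts: A, B, C, D
Start: A (index 0)
Day 84: (0 + 84 - 1) mod 4
= 83 mod 4
= 3
Index 3 → shift D

Shift D


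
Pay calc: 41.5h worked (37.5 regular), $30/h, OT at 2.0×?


Regular: 37.5h × $30 = $1125.00
Overtime: 41.5 - 37.5 = 4.0h
OT pay: 4.0h × $30 × 2.0 = $240.00
Total = $1125.00 + $240.00 = $1365.00

$1365.00


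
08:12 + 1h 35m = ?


09:47

Start: 492 minutes from midnight
Add: 95 minutes
Total: 587 minutes
Hours: 587 ÷ 60 = 9 remainder 47


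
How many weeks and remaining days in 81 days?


Weeks: 81 ÷ 7 = 11 remainder 4

11 weeks 4 days


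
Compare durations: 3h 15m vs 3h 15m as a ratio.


1:1 (1.00)

Duration 1: 195 minutes
Duration 2: 195 minutes
Ratio = 195:195
GCD = 195
Simplified = 1:1
As a decimal: 1/1 = 1.00


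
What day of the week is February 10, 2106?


Wednesday

Zeller's congruence:
q=10, m=14, k=5, j=21
h = (10 + ⌊13×15/5⌋ + 5 + ⌊5/4⌋ + ⌊21/4⌋ - 2×21) mod 7
= (10 + 39 + 5 + 1 + 5 - 42) mod 7
= 18 mod 7 = 4
h=4 → Wednesday


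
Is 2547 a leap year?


Rules: divisible by 4 AND (not by 100 OR by 400)
2547 ÷ 4 = 636 remainder 3 → not divisible by 4
Not divisible by 4 → not a leap year

No


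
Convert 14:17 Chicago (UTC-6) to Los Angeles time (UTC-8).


12:17

Time difference = UTC-8 - UTC-6 = -2 hours
New hour = (14 -2) mod 24
= 12 mod 24 = 12
Minutes unchanged → 12:17


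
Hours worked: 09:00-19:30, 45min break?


9h 45m (585 minutes)

Total time = (19×60+30) - (9×60+0)
= 1170 - 540 = 630 min
Minus break: 630 - 45 = 585 min
= 9h 45m


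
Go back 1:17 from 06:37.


Start: 397 minutes from midnight
Subtract: 77 minutes
Remaining: 397 - 77 = 320
Hours: 5, Minutes: 20

05:20


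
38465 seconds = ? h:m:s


10h 41m 5s

Hours: 38465 ÷ 3600 = 10 remainder 2465
Minutes: 2465 ÷ 60 = 41 remainder 5
Seconds: 5


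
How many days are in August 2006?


31 days

Month: August (month 8)
August has 31 days


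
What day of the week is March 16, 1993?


Zeller's congruence:
q=16, m=3, k=93, j=19
h = (16 + ⌊13×4/5⌋ + 93 + ⌊93/4⌋ + ⌊19/4⌋ - 2×19) mod 7
= (16 + 10 + 93 + 23 + 4 - 38) mod 7
= 108 mod 7 = 3
h=3 → Tuesday

Tuesday


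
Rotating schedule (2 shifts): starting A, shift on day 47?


Shifts: A, B
Start: A (index 0)
Day 47: (0 + 47 - 1) mod 2
= 46 mod 2
= 0
Index 0 → shift A

Shift A


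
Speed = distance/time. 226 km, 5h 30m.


41.1 km/h

Distance: 226 km
Time: 5h 30m = 330 min = 330/60 = 11/2 hours
Speed = 226 ÷ (11/2) = 226 × 2 / 11 = 452/11 ≈ 41.1 km/h


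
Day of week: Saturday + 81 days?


Wednesday

Start: Saturday (index 5)
(5 + 81) mod 7
= 86 mod 7
= 2
Index 2 → Wednesday


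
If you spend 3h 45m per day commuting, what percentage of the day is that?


15.6%

Time: 225 minutes
Day: 1440 minutes
Percentage = (225/1440) × 100 ≈ 15.6%


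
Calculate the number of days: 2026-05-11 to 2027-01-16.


250 days

From May 11, 2026 to January 16, 2027
Rest of May 2026: 31 - 11 = 20
Full months: June 30, July 31, August 31, September 30, October 31, November 30, December 31
Days into January 2027: 16
Total = 20 + 30 + 31 + 31 + 30 + 31 + 30 + 31 + 16 = 250 days


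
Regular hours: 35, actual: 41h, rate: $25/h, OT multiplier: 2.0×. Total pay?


Regular: 35h × $25 = $875.00
Overtime: 41 - 35 = 6h
OT pay: 6h × $25 × 2.0 = $300.00
Total = $875.00 + $300.00 = $1175.00

$1175.00


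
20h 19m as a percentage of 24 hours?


0.8465 (84.65%)

Total minutes: 20×60 + 19 = 1219
Day = 24×60 = 1440 minutes
Fraction = 1219/1440 ≈ 0.8465
As a percentage: 1219/1440 × 100 ≈ 84.65%


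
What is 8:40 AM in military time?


08:40

Input: 8:40 AM
AM hour stays: 8


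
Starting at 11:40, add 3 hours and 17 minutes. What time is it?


14:57

Start: 700 minutes from midnight
Add: 197 minutes
Total: 897 minutes
Hours: 897 ÷ 60 = 14 remainder 57


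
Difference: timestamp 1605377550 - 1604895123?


Difference = 1605377550 - 1604895123 = 482427 seconds
In hours: 482427 / 3600 ≈ 134.0
In days: 482427 / 86400 ≈ 5.58

482427 seconds (134.0 hours / 5.58 days)


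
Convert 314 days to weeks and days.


44 weeks 6 days

Weeks: 314 ÷ 7 = 44 remainder 6


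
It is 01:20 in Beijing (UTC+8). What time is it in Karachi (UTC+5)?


22:20 (previous day)

Time difference = UTC+5 - UTC+8 = -3 hours
New hour = (1 -3) mod 24
= -2 mod 24 = 22
Minutes unchanged → 22:20; -2 < 0 → previous day


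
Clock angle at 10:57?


Hour hand = 10×30 + 57×0.5 = 328.5°
Minute hand = 57×6 = 342°
Difference = |328.5 - 342| = 13.5°

13.5°


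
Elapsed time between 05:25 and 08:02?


End time in minutes: 8×60 + 2 = 482
Start time in minutes: 5×60 + 25 = 325
Difference = 482 - 325 = 157 minutes
= 2 hours 37 minutes

2h 37m


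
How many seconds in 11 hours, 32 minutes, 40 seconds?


Hours: 11 × 3600 = 39600
Minutes: 32 × 60 = 1920
Seconds: 40
Total = 39600 + 1920 + 40 = 41560

41560 seconds


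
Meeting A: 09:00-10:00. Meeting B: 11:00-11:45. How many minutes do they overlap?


Meeting A: 540-600 (in minutes from midnight)
Meeting B: 660-705
Overlap start = max(540, 660) = 660
Overlap end = min(600, 705) = 600
Overlap = max(0, 600 - 660) = 0 min

0 minutes


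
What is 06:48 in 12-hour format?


Hour: 6
6 < 12 → AM

6:48 AM


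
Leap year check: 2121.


Rules: divisible by 4 AND (not by 100 OR by 400)
2121 ÷ 4 = 530 remainder 1 → not divisible by 4
Not divisible by 4 → not a leap year

No


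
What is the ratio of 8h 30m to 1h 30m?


Duration 1: 510 minutes
Duration 2: 90 minutes
Ratio = 510:90
GCD = 30
Simplified = 17:3
As a decimal: 17/3 ≈ 5.67

17:3 (5.67)


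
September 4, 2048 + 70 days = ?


November 13, 2048

Start: September 4, 2048
Add 70 days
September 4 → October 1: 30 - 4 + 1 = 27 days (70 - 27 = 43 left)
October 1 → November 1: 31 - 1 + 1 = 31 days (43 - 31 = 12 left)
November 1 + 12 = November 13, 2048


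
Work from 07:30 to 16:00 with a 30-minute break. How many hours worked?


8h 0m (480 minutes)

Total time = (16×60+0) - (7×60+30)
= 960 - 450 = 510 min
Minus break: 510 - 30 = 480 min
= 8h 0m


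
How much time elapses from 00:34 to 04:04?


3h 30m

End time in minutes: 4×60 + 4 = 244
Start time in minutes: 0×60 + 34 = 34
Difference = 244 - 34 = 210 minutes
= 3 hours 30 minutes


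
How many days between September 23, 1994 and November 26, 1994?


From September 23, 1994 to November 26, 1994
Rest of September 1994: 30 - 23 = 7
Full months: October 31
Days into November 1994: 26
Total = 7 + 31 + 26 = 64 days

64 days


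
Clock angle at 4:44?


Hour hand = 4×30 + 44×0.5 = 142.0°
Minute hand = 44×6 = 264°
Difference = |142.0 - 264| = 122.0°

122.0°


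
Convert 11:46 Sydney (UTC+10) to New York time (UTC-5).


20:46 (previous day)

Time difference = UTC-5 - UTC+10 = -15 hours
New hour = (11 -15) mod 24
= -4 mod 24 = 20
Minutes unchanged → 20:46; -4 < 0 → previous day


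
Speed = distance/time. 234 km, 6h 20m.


36.9 km/h

Distance: 234 km
Time: 6h 20m = 380 min = 380/60 = 19/3 hours
Speed = 234 ÷ (19/3) = 234 × 3 / 19 = 702/19 ≈ 36.9 km/h


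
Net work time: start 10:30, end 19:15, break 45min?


8h 0m (480 minutes)

Total time = (19×60+15) - (10×60+30)
= 1155 - 630 = 525 min
Minus break: 525 - 45 = 480 min
= 8h 0m


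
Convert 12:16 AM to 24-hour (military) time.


Input: 12:16 AM
12 AM → 00 (midnight)

00:16


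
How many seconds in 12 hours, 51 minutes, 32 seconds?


46292 seconds

Hours: 12 × 3600 = 43200
Minutes: 51 × 60 = 3060
Seconds: 32
Total = 43200 + 3060 + 32 = 46292


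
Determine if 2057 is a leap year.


No

Rules: divisible by 4 AND (not by 100 OR by 400)
2057 ÷ 4 = 514 remainder 1 → not divisible by 4
Not divisible by 4 → not a leap year


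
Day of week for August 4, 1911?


Zeller's congruence:
q=4, m=8, k=11, j=19
h = (4 + ⌊13×9/5⌋ + 11 + ⌊11/4⌋ + ⌊19/4⌋ - 2×19) mod 7
= (4 + 23 + 11 + 2 + 4 - 38) mod 7
= 6 mod 7 = 6
h=6 → Friday

Friday


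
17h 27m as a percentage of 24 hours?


Total minutes: 17×60 + 27 = 1047
Day = 24×60 = 1440 minutes
Fraction = 1047/1440 ≈ 0.7271
As a percentage: 1047/1440 × 100 ≈ 72.71%

0.7271 (72.71%)


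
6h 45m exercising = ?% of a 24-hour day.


Time: 405 minutes
Day: 1440 minutes
Percentage = (405/1440) × 100 ≈ 28.1%

28.1%


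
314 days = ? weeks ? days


Weeks: 314 ÷ 7 = 44 remainder 6

44 weeks 6 days


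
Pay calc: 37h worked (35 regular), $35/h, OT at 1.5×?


$1330.00

Regular: 35h × $35 = $1225.00
Overtime: 37 - 35 = 2h
OT pay: 2h × $35 × 1.5 = $105.00
Total = $1225.00 + $105.00 = $1330.00


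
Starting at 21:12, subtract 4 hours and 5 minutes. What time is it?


17:07

Start: 1272 minutes from midnight
Subtract: 245 minutes
Remaining: 1272 - 245 = 1027
Hours: 17, Minutes: 7


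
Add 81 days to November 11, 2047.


Start: November 11, 2047
Add 81 days
November 11 → December 1: 30 - 11 + 1 = 20 days (81 - 20 = 61 left)
December 1 → January 1: 31 - 1 + 1 = 31 days (61 - 31 = 30 left)
January 1 + 30 = January 31, 2048

January 31, 2048


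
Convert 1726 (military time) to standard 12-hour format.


Hour: 17
17 - 12 = 5 → PM

5:26 PM


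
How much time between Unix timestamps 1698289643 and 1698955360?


665717 seconds (184.9 hours / 7.71 days)

Difference = 1698955360 - 1698289643 = 665717 seconds
In hours: 665717 / 3600 ≈ 184.9
In days: 665717 / 86400 ≈ 7.71


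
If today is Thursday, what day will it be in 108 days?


Sunday

Start: Thursday (index 3)
(3 + 108) mod 7
= 111 mod 7
= 6
Index 6 → Sunday


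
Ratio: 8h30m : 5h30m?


17:11 (1.55)

Duration 1: 510 minutes
Duration 2: 330 minutes
Ratio = 510:330
GCD = 30
Simplified = 17:11
As a decimal: 17/11 ≈ 1.55


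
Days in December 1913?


Month: December (month 12)
December has 31 days

31 days
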